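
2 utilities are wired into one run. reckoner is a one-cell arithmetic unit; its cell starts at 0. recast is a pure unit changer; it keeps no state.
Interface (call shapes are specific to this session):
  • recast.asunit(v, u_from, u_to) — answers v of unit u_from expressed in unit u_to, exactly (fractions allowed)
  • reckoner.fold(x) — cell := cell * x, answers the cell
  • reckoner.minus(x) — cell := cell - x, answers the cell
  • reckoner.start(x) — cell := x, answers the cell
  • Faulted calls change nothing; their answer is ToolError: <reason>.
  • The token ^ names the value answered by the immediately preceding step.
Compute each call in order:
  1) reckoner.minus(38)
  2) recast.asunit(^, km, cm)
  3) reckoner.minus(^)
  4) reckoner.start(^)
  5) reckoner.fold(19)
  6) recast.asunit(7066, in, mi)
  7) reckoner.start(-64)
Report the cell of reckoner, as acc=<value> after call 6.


Act: reckoner.minus[x: 38]
Obs: -38
Act: recast.asunit[v: ^; u_from: km; u_to: cm]
Obs: -3800000
Act: reckoner.minus[x: ^]
Obs: 3799962
Act: reckoner.start[x: ^]
Obs: 3799962
Act: reckoner.fold[x: 19]
Obs: 72199278
Act: recast.asunit[v: 7066; u_from: in; u_to: mi]
Obs: 3533/31680
Act: reckoner.start[x: -64]
Obs: -64

Answer: acc=72199278


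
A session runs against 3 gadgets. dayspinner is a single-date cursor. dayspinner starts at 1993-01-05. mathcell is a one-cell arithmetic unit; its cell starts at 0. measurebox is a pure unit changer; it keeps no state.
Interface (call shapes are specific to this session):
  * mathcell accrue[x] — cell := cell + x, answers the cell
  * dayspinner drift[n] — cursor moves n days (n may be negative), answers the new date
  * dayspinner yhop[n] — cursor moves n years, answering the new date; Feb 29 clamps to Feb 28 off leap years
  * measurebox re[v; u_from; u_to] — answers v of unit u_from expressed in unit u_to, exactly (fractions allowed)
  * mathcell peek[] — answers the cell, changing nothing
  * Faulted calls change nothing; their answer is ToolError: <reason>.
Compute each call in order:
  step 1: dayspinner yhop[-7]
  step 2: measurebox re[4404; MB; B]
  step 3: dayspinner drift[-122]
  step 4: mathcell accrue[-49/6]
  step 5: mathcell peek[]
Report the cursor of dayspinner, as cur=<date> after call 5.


Answer: cur=1985-09-05

Derivation:
~$ dayspinner yhop n=-7
[out] 1986-01-05
~$ measurebox re v=4404 u_from=MB u_to=B
[out] 4404000000
~$ dayspinner drift n=-122
[out] 1985-09-05
~$ mathcell accrue x=-49/6
[out] -49/6
~$ mathcell peek
[out] -49/6


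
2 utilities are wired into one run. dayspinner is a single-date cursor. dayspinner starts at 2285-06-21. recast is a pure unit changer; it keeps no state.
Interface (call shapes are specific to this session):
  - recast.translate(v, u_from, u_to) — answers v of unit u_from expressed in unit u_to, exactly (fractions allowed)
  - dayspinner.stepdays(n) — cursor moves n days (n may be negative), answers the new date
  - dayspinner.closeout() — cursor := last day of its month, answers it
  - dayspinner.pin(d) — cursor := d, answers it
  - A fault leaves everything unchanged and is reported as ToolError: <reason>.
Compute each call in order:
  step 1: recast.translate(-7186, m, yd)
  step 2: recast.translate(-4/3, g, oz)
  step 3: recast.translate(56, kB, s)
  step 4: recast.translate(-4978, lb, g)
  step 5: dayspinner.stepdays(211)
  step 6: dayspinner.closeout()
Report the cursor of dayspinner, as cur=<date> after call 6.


[in] recast.translate v→-7186 u_from→m u_to→yd
= -8982500/1143
[in] recast.translate v→-4/3 u_from→g u_to→oz
= -6400000/136077711
[in] recast.translate v→56 u_from→kB u_to→s
= ToolError: incompatible units
[in] recast.translate v→-4978 u_from→lb u_to→g
= -112899140893/50000
[in] dayspinner.stepdays n→211
= 2286-01-18
[in] dayspinner.closeout
= 2286-01-31

Answer: cur=2286-01-31


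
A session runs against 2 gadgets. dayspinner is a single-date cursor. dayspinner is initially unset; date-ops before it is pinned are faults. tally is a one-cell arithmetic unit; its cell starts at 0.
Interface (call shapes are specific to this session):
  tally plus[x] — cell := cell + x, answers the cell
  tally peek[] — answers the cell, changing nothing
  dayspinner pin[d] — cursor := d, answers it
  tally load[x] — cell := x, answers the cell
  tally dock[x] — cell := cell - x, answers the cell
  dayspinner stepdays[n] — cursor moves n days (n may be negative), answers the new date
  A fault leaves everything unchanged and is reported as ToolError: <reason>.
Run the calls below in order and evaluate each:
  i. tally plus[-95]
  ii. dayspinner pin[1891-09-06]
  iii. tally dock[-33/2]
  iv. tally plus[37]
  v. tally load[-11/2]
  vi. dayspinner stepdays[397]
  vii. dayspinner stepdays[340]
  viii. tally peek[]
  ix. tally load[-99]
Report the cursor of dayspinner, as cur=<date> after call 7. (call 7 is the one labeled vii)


Answer: cur=1893-09-12

Derivation:
! 1. tally plus(x=-95) == -95
! 2. dayspinner pin(d=1891-09-06) == 1891-09-06
! 3. tally dock(x=-33/2) == -157/2
! 4. tally plus(x=37) == -83/2
! 5. tally load(x=-11/2) == -11/2
! 6. dayspinner stepdays(n=397) == 1892-10-07
! 7. dayspinner stepdays(n=340) == 1893-09-12
! 8. tally peek() == -11/2
! 9. tally load(x=-99) == -99


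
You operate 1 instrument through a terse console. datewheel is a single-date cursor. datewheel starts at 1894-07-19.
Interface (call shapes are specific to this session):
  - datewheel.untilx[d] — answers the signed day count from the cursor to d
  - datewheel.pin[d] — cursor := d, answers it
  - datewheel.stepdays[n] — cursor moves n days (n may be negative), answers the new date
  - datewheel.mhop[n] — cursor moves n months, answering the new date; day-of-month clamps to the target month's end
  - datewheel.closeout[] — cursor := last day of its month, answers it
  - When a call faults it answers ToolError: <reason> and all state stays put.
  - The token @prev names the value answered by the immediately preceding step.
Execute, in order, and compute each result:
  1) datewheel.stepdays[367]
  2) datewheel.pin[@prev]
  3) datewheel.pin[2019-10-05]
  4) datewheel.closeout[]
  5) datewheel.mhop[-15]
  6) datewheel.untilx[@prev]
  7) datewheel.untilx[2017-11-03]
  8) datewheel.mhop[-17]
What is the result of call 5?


Answer: 2018-07-31

Derivation:
Next I call datewheel.stepdays using n→367, and see 1895-07-21.
Calling datewheel.pin using d→@prev, giving 1895-07-21.
I call datewheel.pin using d→2019-10-05, → 2019-10-05.
I invoke datewheel.closeout(), and see 2019-10-31.
I try datewheel.mhop using n→-15, and observe 2018-07-31.
Then datewheel.untilx using d→@prev, — result: 0.
I call datewheel.untilx using d→2017-11-03, and see -270.
Next I call datewheel.mhop using n→-17, yielding 2017-02-28.


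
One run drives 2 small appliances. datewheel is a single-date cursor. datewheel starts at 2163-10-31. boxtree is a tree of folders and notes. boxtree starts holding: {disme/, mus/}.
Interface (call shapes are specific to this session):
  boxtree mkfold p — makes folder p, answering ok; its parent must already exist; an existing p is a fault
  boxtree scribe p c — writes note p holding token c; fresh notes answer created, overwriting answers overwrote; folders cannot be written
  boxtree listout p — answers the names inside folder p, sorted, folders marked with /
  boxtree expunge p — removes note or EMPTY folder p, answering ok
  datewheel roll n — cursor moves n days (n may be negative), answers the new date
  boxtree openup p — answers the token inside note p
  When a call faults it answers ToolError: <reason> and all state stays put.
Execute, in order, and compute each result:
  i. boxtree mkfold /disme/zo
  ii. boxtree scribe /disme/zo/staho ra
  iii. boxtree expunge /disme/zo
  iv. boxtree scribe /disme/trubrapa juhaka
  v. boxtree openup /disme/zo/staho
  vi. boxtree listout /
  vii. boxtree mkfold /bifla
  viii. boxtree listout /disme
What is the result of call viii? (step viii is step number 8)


→ boxtree mkfold(p→/disme/zo)
← ok
→ boxtree scribe(p→/disme/zo/staho, c→ra)
← created
→ boxtree expunge(p→/disme/zo)
← ToolError: not empty
→ boxtree scribe(p→/disme/trubrapa, c→juhaka)
← created
→ boxtree openup(p→/disme/zo/staho)
← ra
→ boxtree listout(p→/)
← [disme/, mus/]
→ boxtree mkfold(p→/bifla)
← ok
→ boxtree listout(p→/disme)
← [trubrapa, zo/]

Answer: [trubrapa, zo/]


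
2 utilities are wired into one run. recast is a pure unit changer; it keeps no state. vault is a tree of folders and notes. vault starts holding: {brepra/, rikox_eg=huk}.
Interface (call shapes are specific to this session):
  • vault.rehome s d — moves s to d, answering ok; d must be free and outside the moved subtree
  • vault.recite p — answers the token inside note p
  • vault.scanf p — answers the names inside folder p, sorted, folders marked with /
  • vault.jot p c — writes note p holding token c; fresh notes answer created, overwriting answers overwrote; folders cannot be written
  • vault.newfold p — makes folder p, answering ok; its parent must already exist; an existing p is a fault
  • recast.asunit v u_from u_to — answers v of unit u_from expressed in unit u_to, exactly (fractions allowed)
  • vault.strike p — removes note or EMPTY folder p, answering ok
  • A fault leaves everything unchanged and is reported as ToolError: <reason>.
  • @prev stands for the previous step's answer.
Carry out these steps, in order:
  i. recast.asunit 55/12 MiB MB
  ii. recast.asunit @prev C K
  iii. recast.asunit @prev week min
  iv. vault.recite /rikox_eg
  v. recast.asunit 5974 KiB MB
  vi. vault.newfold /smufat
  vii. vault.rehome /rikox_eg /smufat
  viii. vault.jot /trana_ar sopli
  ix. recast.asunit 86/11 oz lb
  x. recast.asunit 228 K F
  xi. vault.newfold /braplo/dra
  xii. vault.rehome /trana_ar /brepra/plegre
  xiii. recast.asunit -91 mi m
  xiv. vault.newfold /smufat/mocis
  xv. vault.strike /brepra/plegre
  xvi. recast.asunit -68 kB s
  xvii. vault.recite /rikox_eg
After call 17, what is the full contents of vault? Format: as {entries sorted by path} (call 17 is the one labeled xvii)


Step: recast.asunit[55/12; MiB; MB]
Result: 45056/9375
Step: recast.asunit[@prev; C; K]
Result: 10423349/37500
Step: recast.asunit[@prev; week; min]
Result: 1751122632/625
Step: vault.recite[/rikox_eg]
Result: huk
Step: recast.asunit[5974; KiB; MB]
Result: 95584/15625
Step: vault.newfold[/smufat]
Result: ok
Step: vault.rehome[/rikox_eg; /smufat]
Result: ToolError: exists
Step: vault.jot[/trana_ar; sopli]
Result: created
Step: recast.asunit[86/11; oz; lb]
Result: 43/88
Step: recast.asunit[228; K; F]
Result: -4927/100
Step: vault.newfold[/braplo/dra]
Result: ToolError: no parent
Step: vault.rehome[/trana_ar; /brepra/plegre]
Result: ok
Step: recast.asunit[-91; mi; m]
Result: -18306288/125
Step: vault.newfold[/smufat/mocis]
Result: ok
Step: vault.strike[/brepra/plegre]
Result: ok
Step: recast.asunit[-68; kB; s]
Result: ToolError: incompatible units
Step: vault.recite[/rikox_eg]
Result: huk

Answer: {brepra/, rikox_eg=huk, smufat/, smufat/mocis/}


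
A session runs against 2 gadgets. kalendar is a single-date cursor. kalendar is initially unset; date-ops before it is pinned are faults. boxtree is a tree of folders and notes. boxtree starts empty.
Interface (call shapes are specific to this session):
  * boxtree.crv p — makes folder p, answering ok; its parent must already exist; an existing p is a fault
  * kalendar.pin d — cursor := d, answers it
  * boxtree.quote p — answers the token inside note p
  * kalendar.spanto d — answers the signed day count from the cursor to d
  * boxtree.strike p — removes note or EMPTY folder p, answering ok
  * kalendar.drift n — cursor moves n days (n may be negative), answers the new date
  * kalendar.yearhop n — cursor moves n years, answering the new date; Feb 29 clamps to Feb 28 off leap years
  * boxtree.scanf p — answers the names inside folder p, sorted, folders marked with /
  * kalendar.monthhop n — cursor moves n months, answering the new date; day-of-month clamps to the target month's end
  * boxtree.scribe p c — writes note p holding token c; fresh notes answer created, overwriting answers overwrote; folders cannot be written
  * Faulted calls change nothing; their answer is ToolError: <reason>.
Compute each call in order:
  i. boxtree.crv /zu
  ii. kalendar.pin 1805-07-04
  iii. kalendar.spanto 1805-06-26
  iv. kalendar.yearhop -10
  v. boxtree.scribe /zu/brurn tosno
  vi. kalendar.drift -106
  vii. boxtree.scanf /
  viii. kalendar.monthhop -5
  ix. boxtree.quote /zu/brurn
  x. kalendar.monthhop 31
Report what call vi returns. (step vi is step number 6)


$ boxtree.crv p='/zu'
:: ok
$ kalendar.pin d='1805-07-04'
:: 1805-07-04
$ kalendar.spanto d='1805-06-26'
:: -8
$ kalendar.yearhop n='-10'
:: 1795-07-04
$ boxtree.scribe p='/zu/brurn' c='tosno'
:: created
$ kalendar.drift n='-106'
:: 1795-03-20
$ boxtree.scanf p='/'
:: [zu/]
$ kalendar.monthhop n='-5'
:: 1794-10-20
$ boxtree.quote p='/zu/brurn'
:: tosno
$ kalendar.monthhop n='31'
:: 1797-05-20

Answer: 1795-03-20


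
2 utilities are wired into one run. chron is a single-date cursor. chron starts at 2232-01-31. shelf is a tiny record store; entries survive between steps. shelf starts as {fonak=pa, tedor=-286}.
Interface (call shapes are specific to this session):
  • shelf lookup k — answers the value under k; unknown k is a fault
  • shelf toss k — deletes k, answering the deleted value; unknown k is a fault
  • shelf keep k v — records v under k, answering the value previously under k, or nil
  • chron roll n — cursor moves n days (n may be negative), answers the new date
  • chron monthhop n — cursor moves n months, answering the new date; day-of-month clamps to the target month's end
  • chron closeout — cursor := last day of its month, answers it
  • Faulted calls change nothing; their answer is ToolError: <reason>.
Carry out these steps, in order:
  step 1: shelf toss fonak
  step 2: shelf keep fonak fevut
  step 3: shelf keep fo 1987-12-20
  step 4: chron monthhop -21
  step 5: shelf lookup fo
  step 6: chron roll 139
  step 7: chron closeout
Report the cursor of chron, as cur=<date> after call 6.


;; 1. shelf toss(k: fonak) => pa
;; 2. shelf keep(k: fonak, v: fevut) => nil
;; 3. shelf keep(k: fo, v: 1987-12-20) => nil
;; 4. chron monthhop(n: -21) => 2230-04-30
;; 5. shelf lookup(k: fo) => 1987-12-20
;; 6. chron roll(n: 139) => 2230-09-16
;; 7. chron closeout() => 2230-09-30

Answer: cur=2230-09-16


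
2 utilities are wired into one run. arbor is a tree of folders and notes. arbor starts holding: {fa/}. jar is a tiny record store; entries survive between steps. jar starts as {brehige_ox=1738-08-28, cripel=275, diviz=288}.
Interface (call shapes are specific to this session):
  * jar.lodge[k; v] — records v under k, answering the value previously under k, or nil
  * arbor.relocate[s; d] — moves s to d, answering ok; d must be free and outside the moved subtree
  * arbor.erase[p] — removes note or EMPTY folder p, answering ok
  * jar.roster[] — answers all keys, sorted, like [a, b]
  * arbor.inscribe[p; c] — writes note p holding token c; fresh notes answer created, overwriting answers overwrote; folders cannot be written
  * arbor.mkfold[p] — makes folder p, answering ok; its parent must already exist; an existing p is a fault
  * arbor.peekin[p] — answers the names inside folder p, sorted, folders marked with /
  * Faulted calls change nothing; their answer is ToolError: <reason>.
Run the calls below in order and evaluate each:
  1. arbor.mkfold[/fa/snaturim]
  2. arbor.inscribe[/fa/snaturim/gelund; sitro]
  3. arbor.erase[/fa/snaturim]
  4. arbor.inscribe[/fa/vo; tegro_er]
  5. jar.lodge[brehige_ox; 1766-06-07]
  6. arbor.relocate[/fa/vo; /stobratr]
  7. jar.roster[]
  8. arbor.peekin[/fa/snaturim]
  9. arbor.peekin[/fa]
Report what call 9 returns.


Answer: [snaturim/]

Derivation:
I invoke arbor.mkfold using /fa/snaturim, yielding ok.
I run arbor.inscribe using /fa/snaturim/gelund, sitro, and get created.
I try arbor.erase using /fa/snaturim, giving ToolError: not empty.
Then arbor.inscribe using /fa/vo, tegro_er: created.
Then jar.lodge using brehige_ox, 1766-06-07, and observe 1738-08-28.
Next I call arbor.relocate using /fa/vo, /stobratr, giving ok.
Then jar.roster: [brehige_ox, cripel, diviz].
I invoke arbor.peekin using /fa/snaturim, — result: [gelund].
Next I call arbor.peekin using /fa, — result: [snaturim/].


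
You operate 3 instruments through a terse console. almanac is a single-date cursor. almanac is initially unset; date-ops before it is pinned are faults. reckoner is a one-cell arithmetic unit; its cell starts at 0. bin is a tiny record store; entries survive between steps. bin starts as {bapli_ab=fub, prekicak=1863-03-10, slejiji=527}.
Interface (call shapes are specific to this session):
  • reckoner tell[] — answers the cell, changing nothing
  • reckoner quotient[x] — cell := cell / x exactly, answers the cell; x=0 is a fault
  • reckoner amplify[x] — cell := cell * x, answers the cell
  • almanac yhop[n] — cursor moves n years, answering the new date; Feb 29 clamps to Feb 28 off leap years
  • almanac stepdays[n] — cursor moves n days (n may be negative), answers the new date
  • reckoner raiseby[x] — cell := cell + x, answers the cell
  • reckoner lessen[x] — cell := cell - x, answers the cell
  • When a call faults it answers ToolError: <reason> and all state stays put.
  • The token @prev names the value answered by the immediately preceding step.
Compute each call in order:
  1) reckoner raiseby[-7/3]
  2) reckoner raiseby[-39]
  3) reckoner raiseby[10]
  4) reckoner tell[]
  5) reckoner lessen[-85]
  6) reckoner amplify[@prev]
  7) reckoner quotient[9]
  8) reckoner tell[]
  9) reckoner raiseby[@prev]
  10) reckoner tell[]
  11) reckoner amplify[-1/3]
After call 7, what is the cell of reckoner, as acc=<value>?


Answer: acc=25921/81

Derivation:
==> reckoner raiseby(x→-7/3)
<== -7/3
==> reckoner raiseby(x→-39)
<== -124/3
==> reckoner raiseby(x→10)
<== -94/3
==> reckoner tell()
<== -94/3
==> reckoner lessen(x→-85)
<== 161/3
==> reckoner amplify(x→@prev)
<== 25921/9
==> reckoner quotient(x→9)
<== 25921/81
==> reckoner tell()
<== 25921/81
==> reckoner raiseby(x→@prev)
<== 51842/81
==> reckoner tell()
<== 51842/81
==> reckoner amplify(x→-1/3)
<== -51842/243


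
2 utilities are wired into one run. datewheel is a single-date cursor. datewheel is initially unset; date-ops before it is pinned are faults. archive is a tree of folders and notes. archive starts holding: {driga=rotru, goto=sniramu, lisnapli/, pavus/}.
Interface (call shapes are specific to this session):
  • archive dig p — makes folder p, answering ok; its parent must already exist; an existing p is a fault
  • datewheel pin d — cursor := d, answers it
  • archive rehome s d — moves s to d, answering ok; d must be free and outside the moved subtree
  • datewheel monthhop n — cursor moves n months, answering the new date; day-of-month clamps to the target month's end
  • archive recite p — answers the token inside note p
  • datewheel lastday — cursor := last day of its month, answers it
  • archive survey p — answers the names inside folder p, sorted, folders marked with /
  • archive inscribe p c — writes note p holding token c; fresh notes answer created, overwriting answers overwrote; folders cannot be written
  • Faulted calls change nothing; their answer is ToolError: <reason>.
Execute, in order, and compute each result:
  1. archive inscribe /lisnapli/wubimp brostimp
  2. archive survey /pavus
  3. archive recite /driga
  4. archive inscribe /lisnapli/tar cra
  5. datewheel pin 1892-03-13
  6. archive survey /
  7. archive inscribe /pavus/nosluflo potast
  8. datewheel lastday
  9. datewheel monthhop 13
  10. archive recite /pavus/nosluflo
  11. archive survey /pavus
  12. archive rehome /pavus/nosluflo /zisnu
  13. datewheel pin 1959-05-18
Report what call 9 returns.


·→ archive inscribe(p: /lisnapli/wubimp, c: brostimp)
·← created
·→ archive survey(p: /pavus)
·← []
·→ archive recite(p: /driga)
·← rotru
·→ archive inscribe(p: /lisnapli/tar, c: cra)
·← created
·→ datewheel pin(d: 1892-03-13)
·← 1892-03-13
·→ archive survey(p: /)
·← [driga, goto, lisnapli/, pavus/]
·→ archive inscribe(p: /pavus/nosluflo, c: potast)
·← created
·→ datewheel lastday()
·← 1892-03-31
·→ datewheel monthhop(n: 13)
·← 1893-04-30
·→ archive recite(p: /pavus/nosluflo)
·← potast
·→ archive survey(p: /pavus)
·← [nosluflo]
·→ archive rehome(s: /pavus/nosluflo, d: /zisnu)
·← ok
·→ datewheel pin(d: 1959-05-18)
·← 1959-05-18

Answer: 1893-04-30


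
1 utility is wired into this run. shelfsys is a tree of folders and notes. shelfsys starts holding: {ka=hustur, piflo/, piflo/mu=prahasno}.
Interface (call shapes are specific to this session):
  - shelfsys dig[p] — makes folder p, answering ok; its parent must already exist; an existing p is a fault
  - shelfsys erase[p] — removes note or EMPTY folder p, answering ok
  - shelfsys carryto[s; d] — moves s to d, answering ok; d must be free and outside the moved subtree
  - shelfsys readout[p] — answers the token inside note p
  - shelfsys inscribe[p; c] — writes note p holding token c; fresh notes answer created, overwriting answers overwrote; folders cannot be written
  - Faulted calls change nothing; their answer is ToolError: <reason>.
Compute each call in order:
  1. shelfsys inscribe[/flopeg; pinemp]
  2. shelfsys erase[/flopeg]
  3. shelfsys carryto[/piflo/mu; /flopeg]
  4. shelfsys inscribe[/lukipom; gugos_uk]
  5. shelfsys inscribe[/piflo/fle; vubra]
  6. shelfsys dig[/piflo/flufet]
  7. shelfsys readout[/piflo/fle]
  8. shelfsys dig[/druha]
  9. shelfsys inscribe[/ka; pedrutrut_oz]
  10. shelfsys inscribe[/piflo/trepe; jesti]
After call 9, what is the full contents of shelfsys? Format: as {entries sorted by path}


Act: shelfsys inscribe[p: /flopeg; c: pinemp]
Obs: created
Act: shelfsys erase[p: /flopeg]
Obs: ok
Act: shelfsys carryto[s: /piflo/mu; d: /flopeg]
Obs: ok
Act: shelfsys inscribe[p: /lukipom; c: gugos_uk]
Obs: created
Act: shelfsys inscribe[p: /piflo/fle; c: vubra]
Obs: created
Act: shelfsys dig[p: /piflo/flufet]
Obs: ok
Act: shelfsys readout[p: /piflo/fle]
Obs: vubra
Act: shelfsys dig[p: /druha]
Obs: ok
Act: shelfsys inscribe[p: /ka; c: pedrutrut_oz]
Obs: overwrote
Act: shelfsys inscribe[p: /piflo/trepe; c: jesti]
Obs: created

Answer: {druha/, flopeg=prahasno, ka=pedrutrut_oz, lukipom=gugos_uk, piflo/, piflo/fle=vubra, piflo/flufet/}


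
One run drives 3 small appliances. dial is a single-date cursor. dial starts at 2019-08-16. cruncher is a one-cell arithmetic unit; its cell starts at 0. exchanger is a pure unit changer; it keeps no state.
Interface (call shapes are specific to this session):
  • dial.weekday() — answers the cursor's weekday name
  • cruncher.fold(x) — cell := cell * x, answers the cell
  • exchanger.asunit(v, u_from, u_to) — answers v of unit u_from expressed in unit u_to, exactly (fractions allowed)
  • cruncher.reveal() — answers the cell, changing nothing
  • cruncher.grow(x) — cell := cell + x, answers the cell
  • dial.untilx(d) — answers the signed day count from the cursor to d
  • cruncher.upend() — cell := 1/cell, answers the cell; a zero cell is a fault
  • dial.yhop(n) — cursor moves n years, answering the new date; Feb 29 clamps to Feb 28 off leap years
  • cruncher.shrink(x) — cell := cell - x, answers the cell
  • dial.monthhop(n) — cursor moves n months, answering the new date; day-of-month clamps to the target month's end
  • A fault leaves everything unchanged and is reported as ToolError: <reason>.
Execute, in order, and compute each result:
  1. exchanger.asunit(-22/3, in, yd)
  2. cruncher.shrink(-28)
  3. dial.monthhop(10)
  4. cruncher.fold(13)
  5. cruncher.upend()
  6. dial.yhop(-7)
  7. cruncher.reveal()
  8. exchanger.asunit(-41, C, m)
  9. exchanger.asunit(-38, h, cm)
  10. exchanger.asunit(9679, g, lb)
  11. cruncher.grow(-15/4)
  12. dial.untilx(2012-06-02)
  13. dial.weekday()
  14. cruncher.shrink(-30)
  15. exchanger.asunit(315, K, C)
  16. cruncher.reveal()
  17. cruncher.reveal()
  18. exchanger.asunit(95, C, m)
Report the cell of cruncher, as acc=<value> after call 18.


Answer: acc=2389/91

Derivation:
Using exchanger.asunit passing v=-22/3, u_from=in, u_to=yd, → -11/54.
Now I run cruncher.shrink passing x=-28, giving 28.
I use dial.monthhop passing n=10, and see 2020-06-16.
Calling cruncher.fold passing x=13, which returns 364.
I invoke cruncher.upend(), and see 1/364.
Next I call dial.yhop passing n=-7: 2013-06-16.
Calling cruncher.reveal, and get 1/364.
I invoke exchanger.asunit passing v=-41, u_from=C, u_to=m, and see ToolError: incompatible units.
I run exchanger.asunit passing v=-38, u_from=h, u_to=cm, which returns ToolError: incompatible units.
Calling exchanger.asunit passing v=9679, u_from=g, u_to=lb, and get 967900000/45359237.
Then cruncher.grow passing x=-15/4, → -341/91.
I call dial.untilx passing d=2012-06-02, which returns -379.
I invoke dial.weekday, and get Sunday.
Then cruncher.shrink passing x=-30, yielding 2389/91.
Next I call exchanger.asunit passing v=315, u_from=K, u_to=C, yielding 837/20.
Using cruncher.reveal, yielding 2389/91.
I use cruncher.reveal(), which returns 2389/91.
Invoking exchanger.asunit passing v=95, u_from=C, u_to=m, and see ToolError: incompatible units.


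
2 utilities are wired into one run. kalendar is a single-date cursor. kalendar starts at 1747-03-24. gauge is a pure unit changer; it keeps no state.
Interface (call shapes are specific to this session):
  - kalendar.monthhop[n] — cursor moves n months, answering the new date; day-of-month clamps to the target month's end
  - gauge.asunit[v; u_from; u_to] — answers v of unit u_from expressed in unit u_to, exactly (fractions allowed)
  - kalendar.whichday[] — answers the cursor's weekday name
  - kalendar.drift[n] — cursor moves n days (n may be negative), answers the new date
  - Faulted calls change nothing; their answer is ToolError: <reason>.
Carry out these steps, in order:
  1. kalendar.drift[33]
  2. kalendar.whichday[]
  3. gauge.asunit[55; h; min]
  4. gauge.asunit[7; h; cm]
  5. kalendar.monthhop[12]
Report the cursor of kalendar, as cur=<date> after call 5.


Now I run drift on n→33, and see 1747-04-26.
I invoke whichday, → Wednesday.
I try asunit on v→55, u_from→h, u_to→min, which returns 3300.
Calling asunit on v→7, u_from→h, u_to→cm, and get ToolError: incompatible units.
I try monthhop on n→12, and observe 1748-04-26.

Answer: cur=1748-04-26


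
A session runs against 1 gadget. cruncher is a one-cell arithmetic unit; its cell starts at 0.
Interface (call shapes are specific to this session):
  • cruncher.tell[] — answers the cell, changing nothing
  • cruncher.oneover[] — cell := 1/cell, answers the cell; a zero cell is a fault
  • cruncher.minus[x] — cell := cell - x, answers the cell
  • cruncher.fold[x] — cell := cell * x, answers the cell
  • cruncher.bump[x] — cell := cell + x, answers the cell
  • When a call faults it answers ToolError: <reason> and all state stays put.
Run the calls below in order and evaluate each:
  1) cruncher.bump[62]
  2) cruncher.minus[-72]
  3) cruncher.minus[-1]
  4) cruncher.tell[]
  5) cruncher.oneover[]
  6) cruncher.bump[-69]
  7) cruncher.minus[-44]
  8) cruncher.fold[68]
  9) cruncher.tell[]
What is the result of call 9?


Step: cruncher.bump[x→62]
Result: 62
Step: cruncher.minus[x→-72]
Result: 134
Step: cruncher.minus[x→-1]
Result: 135
Step: cruncher.tell[]
Result: 135
Step: cruncher.oneover[]
Result: 1/135
Step: cruncher.bump[x→-69]
Result: -9314/135
Step: cruncher.minus[x→-44]
Result: -3374/135
Step: cruncher.fold[x→68]
Result: -229432/135
Step: cruncher.tell[]
Result: -229432/135

Answer: -229432/135


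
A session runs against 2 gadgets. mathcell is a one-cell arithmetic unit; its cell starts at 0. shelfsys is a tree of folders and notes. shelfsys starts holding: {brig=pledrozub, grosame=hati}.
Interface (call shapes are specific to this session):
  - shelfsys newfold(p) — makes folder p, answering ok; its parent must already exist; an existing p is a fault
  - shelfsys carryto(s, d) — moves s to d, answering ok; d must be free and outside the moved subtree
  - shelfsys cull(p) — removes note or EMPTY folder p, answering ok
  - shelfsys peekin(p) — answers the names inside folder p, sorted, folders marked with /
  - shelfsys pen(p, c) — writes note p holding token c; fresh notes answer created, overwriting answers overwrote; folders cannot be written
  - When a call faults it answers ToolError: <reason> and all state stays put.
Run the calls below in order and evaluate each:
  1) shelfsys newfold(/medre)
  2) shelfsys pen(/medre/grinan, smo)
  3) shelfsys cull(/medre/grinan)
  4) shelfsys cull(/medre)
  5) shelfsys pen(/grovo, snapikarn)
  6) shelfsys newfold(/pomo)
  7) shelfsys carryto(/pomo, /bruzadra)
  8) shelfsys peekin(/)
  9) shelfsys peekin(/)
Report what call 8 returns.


% shelfsys newfold(p: /medre) == ok
% shelfsys pen(p: /medre/grinan, c: smo) == created
% shelfsys cull(p: /medre/grinan) == ok
% shelfsys cull(p: /medre) == ok
% shelfsys pen(p: /grovo, c: snapikarn) == created
% shelfsys newfold(p: /pomo) == ok
% shelfsys carryto(s: /pomo, d: /bruzadra) == ok
% shelfsys peekin(p: /) == [brig, bruzadra/, grosame, grovo]
% shelfsys peekin(p: /) == [brig, bruzadra/, grosame, grovo]

Answer: [brig, bruzadra/, grosame, grovo]


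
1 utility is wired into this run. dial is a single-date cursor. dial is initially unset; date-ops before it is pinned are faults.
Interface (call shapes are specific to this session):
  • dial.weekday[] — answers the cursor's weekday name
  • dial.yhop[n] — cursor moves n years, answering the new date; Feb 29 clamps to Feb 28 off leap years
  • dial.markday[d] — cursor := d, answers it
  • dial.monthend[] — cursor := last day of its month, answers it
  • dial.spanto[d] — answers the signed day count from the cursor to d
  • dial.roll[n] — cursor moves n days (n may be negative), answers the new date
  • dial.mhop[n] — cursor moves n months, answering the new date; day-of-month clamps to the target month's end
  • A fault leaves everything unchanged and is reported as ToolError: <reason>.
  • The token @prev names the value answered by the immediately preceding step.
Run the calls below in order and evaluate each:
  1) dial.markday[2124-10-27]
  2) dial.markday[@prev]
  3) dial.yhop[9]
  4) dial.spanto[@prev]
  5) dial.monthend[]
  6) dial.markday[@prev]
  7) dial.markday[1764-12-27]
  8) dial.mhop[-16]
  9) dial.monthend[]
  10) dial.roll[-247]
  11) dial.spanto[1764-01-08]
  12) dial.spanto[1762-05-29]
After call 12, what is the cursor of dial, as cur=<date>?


Answer: cur=1762-12-27

Derivation:
Calling markday on d: 2124-10-27, and get 2124-10-27.
I invoke markday on d: @prev, and get 2124-10-27.
I invoke yhop on n: 9, and see 2133-10-27.
Calling spanto on d: @prev, and get 0.
I invoke monthend: 2133-10-31.
I invoke markday on d: @prev, and see 2133-10-31.
Then markday on d: 1764-12-27, and get 1764-12-27.
Now I run mhop on n: -16, which returns 1763-08-27.
Invoking monthend(): 1763-08-31.
I use roll on n: -247: 1762-12-27.
I invoke spanto on d: 1764-01-08, and see 377.
I try spanto on d: 1762-05-29, — result: -212.


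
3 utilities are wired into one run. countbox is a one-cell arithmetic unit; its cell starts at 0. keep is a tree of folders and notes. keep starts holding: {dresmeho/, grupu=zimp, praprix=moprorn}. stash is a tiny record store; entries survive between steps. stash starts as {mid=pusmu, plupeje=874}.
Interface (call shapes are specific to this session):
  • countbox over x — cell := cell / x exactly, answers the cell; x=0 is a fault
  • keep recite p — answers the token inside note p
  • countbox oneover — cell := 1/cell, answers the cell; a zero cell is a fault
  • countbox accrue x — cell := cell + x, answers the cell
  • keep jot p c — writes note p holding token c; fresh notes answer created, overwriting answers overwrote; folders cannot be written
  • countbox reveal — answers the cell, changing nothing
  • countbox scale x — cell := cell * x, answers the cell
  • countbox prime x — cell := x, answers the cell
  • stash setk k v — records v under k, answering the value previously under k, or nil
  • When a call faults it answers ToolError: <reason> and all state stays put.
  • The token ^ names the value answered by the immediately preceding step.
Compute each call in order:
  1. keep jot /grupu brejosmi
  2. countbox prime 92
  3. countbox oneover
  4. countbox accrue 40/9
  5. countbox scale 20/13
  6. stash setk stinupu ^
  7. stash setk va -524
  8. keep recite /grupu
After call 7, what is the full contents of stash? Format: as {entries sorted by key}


>>> keep jot p: /grupu c: brejosmi
:: overwrote
>>> countbox prime x: 92
:: 92
>>> countbox oneover
:: 1/92
>>> countbox accrue x: 40/9
:: 3689/828
>>> countbox scale x: 20/13
:: 18445/2691
>>> stash setk k: stinupu v: ^
:: nil
>>> stash setk k: va v: -524
:: nil
>>> keep recite p: /grupu
:: brejosmi

Answer: {mid=pusmu, plupeje=874, stinupu=18445/2691, va=-524}


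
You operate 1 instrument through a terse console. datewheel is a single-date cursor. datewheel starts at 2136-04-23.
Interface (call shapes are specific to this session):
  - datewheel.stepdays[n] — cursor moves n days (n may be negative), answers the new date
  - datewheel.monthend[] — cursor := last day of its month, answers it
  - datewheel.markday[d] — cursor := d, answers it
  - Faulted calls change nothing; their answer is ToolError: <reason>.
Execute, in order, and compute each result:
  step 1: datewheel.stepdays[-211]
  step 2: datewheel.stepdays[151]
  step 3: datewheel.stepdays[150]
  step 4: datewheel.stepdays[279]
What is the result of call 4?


% 1. datewheel.stepdays(-211) => 2135-09-25
% 2. datewheel.stepdays(151) => 2136-02-23
% 3. datewheel.stepdays(150) => 2136-07-22
% 4. datewheel.stepdays(279) => 2137-04-27

Answer: 2137-04-27


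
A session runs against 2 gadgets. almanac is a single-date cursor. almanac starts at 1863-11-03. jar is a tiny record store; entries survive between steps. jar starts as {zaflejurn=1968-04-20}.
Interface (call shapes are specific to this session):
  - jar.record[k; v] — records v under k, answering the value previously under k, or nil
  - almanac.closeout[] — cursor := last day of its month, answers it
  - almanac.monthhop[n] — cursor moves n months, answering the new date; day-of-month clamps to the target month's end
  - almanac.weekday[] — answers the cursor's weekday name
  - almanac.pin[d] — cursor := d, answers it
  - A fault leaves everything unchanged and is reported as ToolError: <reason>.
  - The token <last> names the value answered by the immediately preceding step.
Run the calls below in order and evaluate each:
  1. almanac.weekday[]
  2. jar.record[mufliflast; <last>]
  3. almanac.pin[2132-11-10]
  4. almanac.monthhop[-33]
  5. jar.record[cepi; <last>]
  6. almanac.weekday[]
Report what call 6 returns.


Answer: Friday

Derivation:
Do: almanac.weekday[]
See: Tuesday
Do: jar.record[k→mufliflast; v→<last>]
See: nil
Do: almanac.pin[d→2132-11-10]
See: 2132-11-10
Do: almanac.monthhop[n→-33]
See: 2130-02-10
Do: jar.record[k→cepi; v→<last>]
See: nil
Do: almanac.weekday[]
See: Friday


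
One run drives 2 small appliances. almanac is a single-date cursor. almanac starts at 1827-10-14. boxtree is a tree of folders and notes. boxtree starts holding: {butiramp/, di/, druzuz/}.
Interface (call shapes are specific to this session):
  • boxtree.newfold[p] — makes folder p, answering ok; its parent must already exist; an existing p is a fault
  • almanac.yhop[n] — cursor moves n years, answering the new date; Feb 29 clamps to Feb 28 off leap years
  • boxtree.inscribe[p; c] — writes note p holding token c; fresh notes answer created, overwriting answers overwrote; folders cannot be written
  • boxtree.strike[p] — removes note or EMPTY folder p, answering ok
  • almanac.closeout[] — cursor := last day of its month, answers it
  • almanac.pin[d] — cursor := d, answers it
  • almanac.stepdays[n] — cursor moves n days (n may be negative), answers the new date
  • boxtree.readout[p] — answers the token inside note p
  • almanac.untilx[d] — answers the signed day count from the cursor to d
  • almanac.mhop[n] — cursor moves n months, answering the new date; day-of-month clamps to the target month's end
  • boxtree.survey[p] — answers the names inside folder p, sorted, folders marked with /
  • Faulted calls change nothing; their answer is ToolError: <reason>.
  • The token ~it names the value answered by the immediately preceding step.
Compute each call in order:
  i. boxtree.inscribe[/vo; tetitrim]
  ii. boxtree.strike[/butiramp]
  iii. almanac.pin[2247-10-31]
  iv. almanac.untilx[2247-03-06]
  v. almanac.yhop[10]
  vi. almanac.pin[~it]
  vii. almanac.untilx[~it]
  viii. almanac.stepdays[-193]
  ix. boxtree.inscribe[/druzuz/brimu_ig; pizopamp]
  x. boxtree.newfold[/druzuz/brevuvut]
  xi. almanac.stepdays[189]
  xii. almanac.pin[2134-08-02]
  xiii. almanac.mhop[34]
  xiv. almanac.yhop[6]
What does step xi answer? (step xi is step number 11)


Answer: 2257-10-27

Derivation:
% boxtree.inscribe p=/vo c=tetitrim
[out] created
% boxtree.strike p=/butiramp
[out] ok
% almanac.pin d=2247-10-31
[out] 2247-10-31
% almanac.untilx d=2247-03-06
[out] -239
% almanac.yhop n=10
[out] 2257-10-31
% almanac.pin d=~it
[out] 2257-10-31
% almanac.untilx d=~it
[out] 0
% almanac.stepdays n=-193
[out] 2257-04-21
% boxtree.inscribe p=/druzuz/brimu_ig c=pizopamp
[out] created
% boxtree.newfold p=/druzuz/brevuvut
[out] ok
% almanac.stepdays n=189
[out] 2257-10-27
% almanac.pin d=2134-08-02
[out] 2134-08-02
% almanac.mhop n=34
[out] 2137-06-02
% almanac.yhop n=6
[out] 2143-06-02


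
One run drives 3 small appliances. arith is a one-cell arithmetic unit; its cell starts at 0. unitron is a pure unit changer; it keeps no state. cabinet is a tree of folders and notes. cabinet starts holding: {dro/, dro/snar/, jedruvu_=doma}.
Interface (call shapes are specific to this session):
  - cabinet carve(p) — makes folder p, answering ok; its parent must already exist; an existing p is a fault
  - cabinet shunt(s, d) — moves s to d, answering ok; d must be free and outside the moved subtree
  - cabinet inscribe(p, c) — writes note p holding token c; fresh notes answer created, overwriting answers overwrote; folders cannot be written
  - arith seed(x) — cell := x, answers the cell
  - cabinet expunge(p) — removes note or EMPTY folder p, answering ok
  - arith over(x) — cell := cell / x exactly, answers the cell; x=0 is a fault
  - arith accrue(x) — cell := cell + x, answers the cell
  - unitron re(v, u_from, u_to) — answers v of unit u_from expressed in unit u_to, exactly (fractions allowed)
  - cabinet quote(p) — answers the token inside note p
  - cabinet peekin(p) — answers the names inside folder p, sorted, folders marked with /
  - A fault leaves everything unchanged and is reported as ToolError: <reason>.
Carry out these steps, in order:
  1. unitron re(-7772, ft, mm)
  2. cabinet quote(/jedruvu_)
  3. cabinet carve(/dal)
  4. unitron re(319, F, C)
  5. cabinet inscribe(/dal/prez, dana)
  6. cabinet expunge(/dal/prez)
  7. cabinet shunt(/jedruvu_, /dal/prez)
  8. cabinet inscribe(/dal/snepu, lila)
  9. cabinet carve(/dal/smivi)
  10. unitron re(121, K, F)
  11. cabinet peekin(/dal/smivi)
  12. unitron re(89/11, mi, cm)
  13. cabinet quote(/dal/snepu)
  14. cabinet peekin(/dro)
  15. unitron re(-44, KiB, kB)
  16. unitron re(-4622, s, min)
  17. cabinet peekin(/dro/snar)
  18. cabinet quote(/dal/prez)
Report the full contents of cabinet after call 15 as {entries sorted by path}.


Answer: {dal/, dal/prez=doma, dal/smivi/, dal/snepu=lila, dro/, dro/snar/}

Derivation:
·→ unitron re(v→-7772, u_from→ft, u_to→mm)
·← -11844528/5
·→ cabinet quote(p→/jedruvu_)
·← doma
·→ cabinet carve(p→/dal)
·← ok
·→ unitron re(v→319, u_from→F, u_to→C)
·← 1435/9
·→ cabinet inscribe(p→/dal/prez, c→dana)
·← created
·→ cabinet expunge(p→/dal/prez)
·← ok
·→ cabinet shunt(s→/jedruvu_, d→/dal/prez)
·← ok
·→ cabinet inscribe(p→/dal/snepu, c→lila)
·← created
·→ cabinet carve(p→/dal/smivi)
·← ok
·→ unitron re(v→121, u_from→K, u_to→F)
·← -24187/100
·→ cabinet peekin(p→/dal/smivi)
·← []
·→ unitron re(v→89/11, u_from→mi, u_to→cm)
·← 6510528/5
·→ cabinet quote(p→/dal/snepu)
·← lila
·→ cabinet peekin(p→/dro)
·← [snar/]
·→ unitron re(v→-44, u_from→KiB, u_to→kB)
·← -5632/125
·→ unitron re(v→-4622, u_from→s, u_to→min)
·← -2311/30
·→ cabinet peekin(p→/dro/snar)
·← []
·→ cabinet quote(p→/dal/prez)
·← doma
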